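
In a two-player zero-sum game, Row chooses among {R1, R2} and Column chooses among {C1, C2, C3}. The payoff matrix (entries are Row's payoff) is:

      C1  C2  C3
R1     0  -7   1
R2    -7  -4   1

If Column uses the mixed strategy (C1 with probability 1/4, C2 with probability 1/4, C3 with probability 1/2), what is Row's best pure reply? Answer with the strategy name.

R1

Expected payoff of R1: (1/4)·0 + (1/4)·(-7) + (1/2)·1 = -5/4.
Expected payoff of R2: (1/4)·(-7) + (1/4)·(-4) + (1/2)·1 = -9/4.
The largest is -5/4, so Row's best response is R1.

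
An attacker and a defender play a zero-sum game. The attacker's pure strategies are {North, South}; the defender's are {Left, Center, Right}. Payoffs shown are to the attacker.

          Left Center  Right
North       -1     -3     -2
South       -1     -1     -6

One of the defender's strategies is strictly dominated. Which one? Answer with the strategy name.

Left

Right holds the attacker's payoff strictly below Left in every row: -2 < -1, -6 < -1.
So Left is strictly dominated for the defender.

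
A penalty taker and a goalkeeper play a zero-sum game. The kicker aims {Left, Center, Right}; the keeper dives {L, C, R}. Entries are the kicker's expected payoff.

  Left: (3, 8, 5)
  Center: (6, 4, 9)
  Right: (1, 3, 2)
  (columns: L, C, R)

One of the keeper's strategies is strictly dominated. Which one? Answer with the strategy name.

R

L holds the kicker's payoff strictly below R in every row: 3 < 5, 6 < 9, 1 < 2.
So R is strictly dominated for the keeper.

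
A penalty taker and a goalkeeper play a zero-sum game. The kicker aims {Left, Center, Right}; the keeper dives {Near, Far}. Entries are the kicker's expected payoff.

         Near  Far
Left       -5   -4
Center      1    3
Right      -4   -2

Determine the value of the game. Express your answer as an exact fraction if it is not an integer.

Row minima: Left → -5, Center → 1, Right → -4; maximin = 1.
Column maxima: Near → 1, Far → 3; minimax = 1.
Since maximin = minimax = 1, there is a saddle point and the value is 1.

1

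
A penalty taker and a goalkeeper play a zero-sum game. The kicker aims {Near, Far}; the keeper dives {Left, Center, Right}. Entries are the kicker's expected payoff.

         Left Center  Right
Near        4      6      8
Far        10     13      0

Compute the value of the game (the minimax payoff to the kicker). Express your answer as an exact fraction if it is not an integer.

Row minima: Near → 4, Far → 0; maximin = 4.
Column maxima: Left → 10, Center → 13, Right → 8; minimax = 8.
4 ≠ 8, so there is no saddle point; optimal play is mixed.
Center is strictly dominated by Left (it gives the kicker strictly more in every row), so the keeper never plays it.
On the remaining 2×2 (Near, Far vs Left, Right):
Let the kicker play Near with probability p. Expected payoff against Left: 4p + 10(1−p) = −6p + 10; against Right: 8p + 0(1−p) = 8p.
Setting these equal: −6p + 10 = 8p ⇒ −14p = -10 ⇒ p = 5/7, and the value is (-6)·(5/7) + 10 = 40/7.
For the keeper: with q = P(Left), equating Near's and Far's payoffs gives −4q + 8 = 10q ⇒ q = 4/7.

40/7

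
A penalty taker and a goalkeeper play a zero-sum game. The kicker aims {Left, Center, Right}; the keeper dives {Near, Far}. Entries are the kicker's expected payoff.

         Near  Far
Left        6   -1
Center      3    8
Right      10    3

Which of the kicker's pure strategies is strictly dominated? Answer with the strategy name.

Right gives a strictly higher payoff than Left against every column: 10 > 6, 3 > -1.
So Left is strictly dominated and the kicker never plays it.

Left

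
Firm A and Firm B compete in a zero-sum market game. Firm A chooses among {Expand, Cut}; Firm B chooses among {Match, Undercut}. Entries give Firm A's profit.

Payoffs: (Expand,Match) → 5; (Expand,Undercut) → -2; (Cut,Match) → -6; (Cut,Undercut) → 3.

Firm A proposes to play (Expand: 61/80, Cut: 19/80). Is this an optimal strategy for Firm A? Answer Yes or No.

No

Against Match this mix gives (61/80)·5 + (19/80)·(-6) = 191/80.
Against Undercut this mix gives (61/80)·(-2) + (19/80)·3 = -13/16.
Firm B will play Undercut, holding Firm A to -13/16. Shifting weight toward the row that does better against Undercut would raise this floor (the equalizing mix achieves 3/16 against both Undercut and Match), so the proposed strategy is not optimal.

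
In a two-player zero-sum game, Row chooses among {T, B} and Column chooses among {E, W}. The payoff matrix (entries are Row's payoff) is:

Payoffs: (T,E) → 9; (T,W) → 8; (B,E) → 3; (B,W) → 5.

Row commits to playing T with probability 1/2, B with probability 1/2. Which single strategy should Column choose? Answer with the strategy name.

If Column plays E, Row's expected payoff is (1/2)·9 + (1/2)·3 = 6.
If Column plays W, Row's expected payoff is (1/2)·8 + (1/2)·5 = 13/2.
Column minimizes Row's payoff; the smallest is 6, so the best response is E.

E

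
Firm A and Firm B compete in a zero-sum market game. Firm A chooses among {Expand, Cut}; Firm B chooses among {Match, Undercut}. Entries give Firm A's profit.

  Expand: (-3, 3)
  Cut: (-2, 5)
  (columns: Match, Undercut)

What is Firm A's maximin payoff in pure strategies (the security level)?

Row minima: Expand → -3, Cut → -2.
The best of these is -2.

-2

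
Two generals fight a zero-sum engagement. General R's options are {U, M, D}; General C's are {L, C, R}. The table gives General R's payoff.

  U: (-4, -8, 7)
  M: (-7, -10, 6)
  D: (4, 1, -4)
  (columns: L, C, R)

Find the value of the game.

-5/4

Row minima: U → -8, M → -10, D → -4; maximin = -4.
Column maxima: L → 4, C → 1, R → 7; minimax = 1.
-4 ≠ 1, so there is no saddle point; optimal play is mixed.
M is strictly dominated by U, so General R never plays it.
L is strictly dominated by C (it gives General R strictly more in every row), so General C never plays it.
On the remaining 2×2 (U, D vs C, R):
Let General R play U with probability p. Expected payoff against C: (-8)p + 1(1−p) = −9p + 1; against R: 7p + (-4)(1−p) = 11p − 4.
Setting these equal: −9p + 1 = 11p − 4 ⇒ −20p = -5 ⇒ p = 1/4, and the value is (-9)·(1/4) + 1 = -5/4.
For General C: with q = P(C), equating U's and D's payoffs gives −15q + 7 = 5q − 4 ⇒ q = 11/20.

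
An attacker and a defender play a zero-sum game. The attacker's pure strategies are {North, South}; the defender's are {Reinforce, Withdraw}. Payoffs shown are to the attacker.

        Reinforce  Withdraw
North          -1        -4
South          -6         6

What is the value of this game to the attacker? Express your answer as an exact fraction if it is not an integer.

Row minima: North → -4, South → -6; maximin = -4.
Column maxima: Reinforce → -1, Withdraw → 6; minimax = -1.
-4 ≠ -1, so there is no saddle point; optimal play is mixed.
Let the attacker play North with probability p. Expected payoff against Reinforce: (-1)p + (-6)(1−p) = 5p − 6; against Withdraw: (-4)p + 6(1−p) = −10p + 6.
Setting these equal: 5p − 6 = −10p + 6 ⇒ 15p = 12 ⇒ p = 4/5, and the value is (5)·(4/5) − 6 = -2.
For the defender: with q = P(Reinforce), equating North's and South's payoffs gives 3q − 4 = −12q + 6 ⇒ q = 2/3.

-2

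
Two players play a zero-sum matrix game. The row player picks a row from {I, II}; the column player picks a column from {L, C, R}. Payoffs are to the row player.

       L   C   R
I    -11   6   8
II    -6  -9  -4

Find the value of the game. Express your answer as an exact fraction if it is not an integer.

Row minima: I → -11, II → -9; maximin = -9.
Column maxima: L → -6, C → 6, R → 8; minimax = -6.
-9 ≠ -6, so there is no saddle point; optimal play is mixed.
R is strictly dominated by L (it gives the row player strictly more in every row), so the column player never plays it.
On the remaining 2×2 (I, II vs L, C):
Let the row player play I with probability p. Expected payoff against L: (-11)p + (-6)(1−p) = −5p − 6; against C: 6p + (-9)(1−p) = 15p − 9.
Setting these equal: −5p − 6 = 15p − 9 ⇒ −20p = -3 ⇒ p = 3/20, and the value is (-5)·(3/20) − 6 = -27/4.
For the column player: with q = P(L), equating I's and II's payoffs gives −17q + 6 = 3q − 9 ⇒ q = 3/4.

-27/4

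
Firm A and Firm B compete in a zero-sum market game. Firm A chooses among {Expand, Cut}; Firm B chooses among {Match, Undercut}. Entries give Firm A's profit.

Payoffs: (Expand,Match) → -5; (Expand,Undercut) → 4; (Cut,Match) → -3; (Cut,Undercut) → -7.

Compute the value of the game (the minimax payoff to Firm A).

-47/13

Row minima: Expand → -5, Cut → -7; maximin = -5.
Column maxima: Match → -3, Undercut → 4; minimax = -3.
-5 ≠ -3, so there is no saddle point; optimal play is mixed.
Let Firm A play Expand with probability p. Expected payoff against Match: (-5)p + (-3)(1−p) = −2p − 3; against Undercut: 4p + (-7)(1−p) = 11p − 7.
Setting these equal: −2p − 3 = 11p − 7 ⇒ −13p = -4 ⇒ p = 4/13, and the value is (-2)·(4/13) − 3 = -47/13.
For Firm B: with q = P(Match), equating Expand's and Cut's payoffs gives −9q + 4 = 4q − 7 ⇒ q = 11/13.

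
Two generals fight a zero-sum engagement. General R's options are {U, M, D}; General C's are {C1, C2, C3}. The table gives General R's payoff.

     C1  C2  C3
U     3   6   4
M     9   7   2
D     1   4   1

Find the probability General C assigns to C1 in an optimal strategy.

1/4

Row minima: U → 3, M → 2, D → 1; maximin = 3.
Column maxima: C1 → 9, C2 → 7, C3 → 4; minimax = 4.
3 ≠ 4, so there is no saddle point; optimal play is mixed.
D is strictly dominated by U, so General R never plays it.
C2 is strictly dominated by C3 (it gives General R strictly more in every row), so General C never plays it.
On the remaining 2×2 (U, M vs C1, C3):
Let General R play U with probability p. Expected payoff against C1: 3p + 9(1−p) = −6p + 9; against C3: 4p + 2(1−p) = 2p + 2.
Setting these equal: −6p + 9 = 2p + 2 ⇒ −8p = -7 ⇒ p = 7/8, and the value is (-6)·(7/8) + 9 = 15/4.
For General C: with q = P(C1), equating U's and M's payoffs gives −q + 4 = 7q + 2 ⇒ q = 1/4.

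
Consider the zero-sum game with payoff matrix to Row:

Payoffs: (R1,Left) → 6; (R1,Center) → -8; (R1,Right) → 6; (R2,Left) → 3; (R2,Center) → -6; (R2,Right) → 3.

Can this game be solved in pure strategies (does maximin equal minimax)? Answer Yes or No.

Yes

Row minima: R1 → -8, R2 → -6; maximin = -6.
Column maxima: Left → 6, Center → -6, Right → 6; minimax = -6.
maximin = minimax = -6, so a saddle point exists.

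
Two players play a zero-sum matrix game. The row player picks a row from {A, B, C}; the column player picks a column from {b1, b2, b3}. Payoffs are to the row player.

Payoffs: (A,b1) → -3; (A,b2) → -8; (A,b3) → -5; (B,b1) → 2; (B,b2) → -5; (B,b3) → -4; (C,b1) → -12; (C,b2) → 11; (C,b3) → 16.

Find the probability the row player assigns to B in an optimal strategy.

Row minima: A → -8, B → -5, C → -12; maximin = -5.
Column maxima: b1 → 2, b2 → 11, b3 → 16; minimax = 2.
-5 ≠ 2, so there is no saddle point; optimal play is mixed.
A is strictly dominated by B, so the row player never plays it.
b3 is strictly dominated by b2 (it gives the row player strictly more in every row), so the column player never plays it.
On the remaining 2×2 (B, C vs b1, b2):
Let the row player play B with probability p. Expected payoff against b1: 2p + (-12)(1−p) = 14p − 12; against b2: (-5)p + 11(1−p) = −16p + 11.
Setting these equal: 14p − 12 = −16p + 11 ⇒ 30p = 23 ⇒ p = 23/30, and the value is (14)·(23/30) − 12 = -19/15.
For the column player: with q = P(b1), equating B's and C's payoffs gives 7q − 5 = −23q + 11 ⇒ q = 8/15.

23/30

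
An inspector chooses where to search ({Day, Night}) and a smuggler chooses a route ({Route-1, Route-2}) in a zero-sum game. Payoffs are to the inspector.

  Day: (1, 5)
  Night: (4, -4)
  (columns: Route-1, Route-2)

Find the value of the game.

2

Row minima: Day → 1, Night → -4; maximin = 1.
Column maxima: Route-1 → 4, Route-2 → 5; minimax = 4.
1 ≠ 4, so there is no saddle point; optimal play is mixed.
Let the inspector play Day with probability p. Expected payoff against Route-1: 1p + 4(1−p) = −3p + 4; against Route-2: 5p + (-4)(1−p) = 9p − 4.
Setting these equal: −3p + 4 = 9p − 4 ⇒ −12p = -8 ⇒ p = 2/3, and the value is (-3)·(2/3) + 4 = 2.
For the smuggler: with q = P(Route-1), equating Day's and Night's payoffs gives −4q + 5 = 8q − 4 ⇒ q = 3/4.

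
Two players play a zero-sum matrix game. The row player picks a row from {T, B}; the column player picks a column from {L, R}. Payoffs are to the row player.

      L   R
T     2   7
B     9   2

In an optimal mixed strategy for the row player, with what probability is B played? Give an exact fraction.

Row minima: T → 2, B → 2; maximin = 2.
Column maxima: L → 9, R → 7; minimax = 7.
2 ≠ 7, so there is no saddle point; optimal play is mixed.
Let the row player play T with probability p. Expected payoff against L: 2p + 9(1−p) = −7p + 9; against R: 7p + 2(1−p) = 5p + 2.
Setting these equal: −7p + 9 = 5p + 2 ⇒ −12p = -7 ⇒ p = 7/12, and the value is (-7)·(7/12) + 9 = 59/12.
For the column player: with q = P(L), equating T's and B's payoffs gives −5q + 7 = 7q + 2 ⇒ q = 5/12.

5/12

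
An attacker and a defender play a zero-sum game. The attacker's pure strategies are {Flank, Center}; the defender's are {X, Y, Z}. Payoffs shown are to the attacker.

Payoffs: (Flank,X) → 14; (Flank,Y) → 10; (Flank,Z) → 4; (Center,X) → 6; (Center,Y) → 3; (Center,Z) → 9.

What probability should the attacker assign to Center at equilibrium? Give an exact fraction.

1/2

Row minima: Flank → 4, Center → 3; maximin = 4.
Column maxima: X → 14, Y → 10, Z → 9; minimax = 9.
4 ≠ 9, so there is no saddle point; optimal play is mixed.
X is strictly dominated by Y (it gives the attacker strictly more in every row), so the defender never plays it.
On the remaining 2×2 (Flank, Center vs Y, Z):
Let the attacker play Flank with probability p. Expected payoff against Y: 10p + 3(1−p) = 7p + 3; against Z: 4p + 9(1−p) = −5p + 9.
Setting these equal: 7p + 3 = −5p + 9 ⇒ 12p = 6 ⇒ p = 1/2, and the value is (7)·(1/2) + 3 = 13/2.
For the defender: with q = P(Y), equating Flank's and Center's payoffs gives 6q + 4 = −6q + 9 ⇒ q = 5/12.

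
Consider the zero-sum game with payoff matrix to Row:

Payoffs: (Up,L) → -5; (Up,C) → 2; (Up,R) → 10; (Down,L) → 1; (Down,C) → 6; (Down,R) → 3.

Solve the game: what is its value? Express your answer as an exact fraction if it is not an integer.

1

Row minima: Up → -5, Down → 1; maximin = 1.
Column maxima: L → 1, C → 6, R → 10; minimax = 1.
Since maximin = minimax = 1, there is a saddle point and the value is 1.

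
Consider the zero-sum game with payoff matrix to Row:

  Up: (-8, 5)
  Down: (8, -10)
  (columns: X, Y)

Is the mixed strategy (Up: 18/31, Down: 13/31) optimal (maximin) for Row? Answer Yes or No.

Yes

Against X this mix gives (18/31)·(-8) + (13/31)·8 = -40/31.
Against Y this mix gives (18/31)·5 + (13/31)·(-10) = -40/31.
All of Column's active replies (X, Y) yield -40/31, and no column does worse for Row. The mix makes Column indifferent and guarantees -40/31, so it is optimal.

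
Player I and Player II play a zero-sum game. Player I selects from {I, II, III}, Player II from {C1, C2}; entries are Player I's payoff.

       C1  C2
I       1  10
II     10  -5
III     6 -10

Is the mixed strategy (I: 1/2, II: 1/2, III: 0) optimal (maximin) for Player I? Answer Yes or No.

Against C1 this mix gives (1/2)·1 + (1/2)·10 = 11/2.
Against C2 this mix gives (1/2)·10 + (1/2)·(-5) = 5/2.
Player II will play C2, holding Player I to 5/2. Shifting weight toward the row that does better against C2 would raise this floor (the equalizing mix achieves 35/8 against both C2 and C1), so the proposed strategy is not optimal.

No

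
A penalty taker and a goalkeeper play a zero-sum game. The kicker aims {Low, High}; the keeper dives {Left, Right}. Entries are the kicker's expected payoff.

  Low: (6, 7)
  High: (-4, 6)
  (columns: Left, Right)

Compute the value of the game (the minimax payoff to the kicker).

6

Row minima: Low → 6, High → -4; maximin = 6.
Column maxima: Left → 6, Right → 7; minimax = 6.
Since maximin = minimax = 6, there is a saddle point and the value is 6.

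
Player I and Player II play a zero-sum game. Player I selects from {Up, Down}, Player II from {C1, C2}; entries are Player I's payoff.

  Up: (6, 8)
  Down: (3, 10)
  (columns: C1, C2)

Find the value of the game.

Row minima: Up → 6, Down → 3; maximin = 6.
Column maxima: C1 → 6, C2 → 10; minimax = 6.
Since maximin = minimax = 6, there is a saddle point and the value is 6.

6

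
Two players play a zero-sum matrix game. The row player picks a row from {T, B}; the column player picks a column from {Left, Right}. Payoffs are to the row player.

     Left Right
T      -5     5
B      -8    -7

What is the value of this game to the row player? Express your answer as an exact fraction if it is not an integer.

Row minima: T → -5, B → -8; maximin = -5.
Column maxima: Left → -5, Right → 5; minimax = -5.
Since maximin = minimax = -5, there is a saddle point and the value is -5.

-5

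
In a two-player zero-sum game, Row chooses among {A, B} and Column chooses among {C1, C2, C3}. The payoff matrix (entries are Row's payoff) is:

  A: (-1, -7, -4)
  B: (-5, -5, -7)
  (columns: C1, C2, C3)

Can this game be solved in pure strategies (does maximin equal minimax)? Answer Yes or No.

Row minima: A → -7, B → -7; maximin = -7.
Column maxima: C1 → -1, C2 → -5, C3 → -4; minimax = -5.
-7 ≠ -5, so no pure-strategy equilibrium exists.

No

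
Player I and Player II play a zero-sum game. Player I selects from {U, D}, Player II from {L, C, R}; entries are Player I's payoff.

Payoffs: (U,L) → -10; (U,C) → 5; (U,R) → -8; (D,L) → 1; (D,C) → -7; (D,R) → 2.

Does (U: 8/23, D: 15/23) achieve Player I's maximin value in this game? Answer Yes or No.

Against L this mix gives (8/23)·(-10) + (15/23)·1 = -65/23.
Against C this mix gives (8/23)·5 + (15/23)·(-7) = -65/23.
Against R this mix gives (8/23)·(-8) + (15/23)·2 = -34/23.
All of Player II's active replies (L, C) yield -65/23, and no column does worse for Player I. The mix makes Player II indifferent and guarantees -65/23, so it is optimal.

Yes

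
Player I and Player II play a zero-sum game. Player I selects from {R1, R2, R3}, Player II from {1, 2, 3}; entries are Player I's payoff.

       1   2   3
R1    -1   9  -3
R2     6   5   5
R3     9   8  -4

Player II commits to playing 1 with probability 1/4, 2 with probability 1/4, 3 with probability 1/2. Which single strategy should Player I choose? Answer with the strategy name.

Expected payoff of R1: (1/4)·(-1) + (1/4)·9 + (1/2)·(-3) = 1/2.
Expected payoff of R2: (1/4)·6 + (1/4)·5 + (1/2)·5 = 21/4.
Expected payoff of R3: (1/4)·9 + (1/4)·8 + (1/2)·(-4) = 9/4.
The largest is 21/4, so Player I's best response is R2.

R2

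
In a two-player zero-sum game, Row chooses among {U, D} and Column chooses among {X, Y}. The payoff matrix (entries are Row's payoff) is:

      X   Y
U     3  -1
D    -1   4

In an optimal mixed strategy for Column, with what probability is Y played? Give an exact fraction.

4/9

Row minima: U → -1, D → -1; maximin = -1.
Column maxima: X → 3, Y → 4; minimax = 3.
-1 ≠ 3, so there is no saddle point; optimal play is mixed.
Let Row play U with probability p. Expected payoff against X: 3p + (-1)(1−p) = 4p − 1; against Y: (-1)p + 4(1−p) = −5p + 4.
Setting these equal: 4p − 1 = −5p + 4 ⇒ 9p = 5 ⇒ p = 5/9, and the value is (4)·(5/9) − 1 = 11/9.
For Column: with q = P(X), equating U's and D's payoffs gives 4q − 1 = −5q + 4 ⇒ q = 5/9.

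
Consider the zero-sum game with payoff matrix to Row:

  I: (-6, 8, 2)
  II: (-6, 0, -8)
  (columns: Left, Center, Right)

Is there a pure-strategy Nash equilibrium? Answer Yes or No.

Yes

Row minima: I → -6, II → -8; maximin = -6.
Column maxima: Left → -6, Center → 8, Right → 2; minimax = -6.
maximin = minimax = -6, so a saddle point exists.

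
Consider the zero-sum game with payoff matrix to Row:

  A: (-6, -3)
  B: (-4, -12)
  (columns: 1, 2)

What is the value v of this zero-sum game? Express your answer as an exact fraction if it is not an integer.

Row minima: A → -6, B → -12; maximin = -6.
Column maxima: 1 → -4, 2 → -3; minimax = -4.
-6 ≠ -4, so there is no saddle point; optimal play is mixed.
Let Row play A with probability p. Expected payoff against 1: (-6)p + (-4)(1−p) = −2p − 4; against 2: (-3)p + (-12)(1−p) = 9p − 12.
Setting these equal: −2p − 4 = 9p − 12 ⇒ −11p = -8 ⇒ p = 8/11, and the value is (-2)·(8/11) − 4 = -60/11.
For Column: with q = P(1), equating A's and B's payoffs gives −3q − 3 = 8q − 12 ⇒ q = 9/11.

-60/11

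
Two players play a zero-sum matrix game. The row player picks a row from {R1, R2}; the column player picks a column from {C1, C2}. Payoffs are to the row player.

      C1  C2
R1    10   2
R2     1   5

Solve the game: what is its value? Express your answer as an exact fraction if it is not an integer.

4

Row minima: R1 → 2, R2 → 1; maximin = 2.
Column maxima: C1 → 10, C2 → 5; minimax = 5.
2 ≠ 5, so there is no saddle point; optimal play is mixed.
Let the row player play R1 with probability p. Expected payoff against C1: 10p + 1(1−p) = 9p + 1; against C2: 2p + 5(1−p) = −3p + 5.
Setting these equal: 9p + 1 = −3p + 5 ⇒ 12p = 4 ⇒ p = 1/3, and the value is (9)·(1/3) + 1 = 4.
For the column player: with q = P(C1), equating R1's and R2's payoffs gives 8q + 2 = −4q + 5 ⇒ q = 1/4.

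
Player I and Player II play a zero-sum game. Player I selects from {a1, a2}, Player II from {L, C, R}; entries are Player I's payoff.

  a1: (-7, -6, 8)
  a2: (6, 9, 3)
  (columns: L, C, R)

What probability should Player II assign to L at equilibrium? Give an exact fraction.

Row minima: a1 → -7, a2 → 3; maximin = 3.
Column maxima: L → 6, C → 9, R → 8; minimax = 6.
3 ≠ 6, so there is no saddle point; optimal play is mixed.
C is strictly dominated by L (it gives Player I strictly more in every row), so Player II never plays it.
On the remaining 2×2 (a1, a2 vs L, R):
Let Player I play a1 with probability p. Expected payoff against L: (-7)p + 6(1−p) = −13p + 6; against R: 8p + 3(1−p) = 5p + 3.
Setting these equal: −13p + 6 = 5p + 3 ⇒ −18p = -3 ⇒ p = 1/6, and the value is (-13)·(1/6) + 6 = 23/6.
For Player II: with q = P(L), equating a1's and a2's payoffs gives −15q + 8 = 3q + 3 ⇒ q = 5/18.

5/18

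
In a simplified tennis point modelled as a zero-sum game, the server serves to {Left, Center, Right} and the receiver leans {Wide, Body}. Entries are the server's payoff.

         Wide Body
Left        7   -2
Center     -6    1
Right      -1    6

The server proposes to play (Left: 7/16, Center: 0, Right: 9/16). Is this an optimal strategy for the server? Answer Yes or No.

Against Wide this mix gives (7/16)·7 + (9/16)·(-1) = 5/2.
Against Body this mix gives (7/16)·(-2) + (9/16)·6 = 5/2.
All of the receiver's active replies (Wide, Body) yield 5/2, and no column does worse for the server. The mix makes the receiver indifferent and guarantees 5/2, so it is optimal.

Yes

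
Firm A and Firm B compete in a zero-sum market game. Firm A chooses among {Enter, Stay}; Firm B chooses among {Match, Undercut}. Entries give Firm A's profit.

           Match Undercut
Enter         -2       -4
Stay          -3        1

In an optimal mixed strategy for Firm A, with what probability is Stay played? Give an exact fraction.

Row minima: Enter → -4, Stay → -3; maximin = -3.
Column maxima: Match → -2, Undercut → 1; minimax = -2.
-3 ≠ -2, so there is no saddle point; optimal play is mixed.
Let Firm A play Enter with probability p. Expected payoff against Match: (-2)p + (-3)(1−p) = p − 3; against Undercut: (-4)p + 1(1−p) = −5p + 1.
Setting these equal: p − 3 = −5p + 1 ⇒ 6p = 4 ⇒ p = 2/3, and the value is (1)·(2/3) − 3 = -7/3.
For Firm B: with q = P(Match), equating Enter's and Stay's payoffs gives 2q − 4 = −4q + 1 ⇒ q = 5/6.

1/3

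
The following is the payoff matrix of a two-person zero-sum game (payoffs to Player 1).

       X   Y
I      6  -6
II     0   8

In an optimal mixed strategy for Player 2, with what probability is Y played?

Row minima: I → -6, II → 0; maximin = 0.
Column maxima: X → 6, Y → 8; minimax = 6.
0 ≠ 6, so there is no saddle point; optimal play is mixed.
Let Player 1 play I with probability p. Expected payoff against X: 6p + 0(1−p) = 6p; against Y: (-6)p + 8(1−p) = −14p + 8.
Setting these equal: 6p = −14p + 8 ⇒ 20p = 8 ⇒ p = 2/5, and the value is (6)·(2/5) = 12/5.
For Player 2: with q = P(X), equating I's and II's payoffs gives 12q − 6 = −8q + 8 ⇒ q = 7/10.

3/10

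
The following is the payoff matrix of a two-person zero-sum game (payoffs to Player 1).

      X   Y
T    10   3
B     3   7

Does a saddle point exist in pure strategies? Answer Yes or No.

No

Row minima: T → 3, B → 3; maximin = 3.
Column maxima: X → 10, Y → 7; minimax = 7.
3 ≠ 7, so no pure-strategy equilibrium exists.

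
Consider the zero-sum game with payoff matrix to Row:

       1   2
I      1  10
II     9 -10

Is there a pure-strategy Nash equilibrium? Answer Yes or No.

No

Row minima: I → 1, II → -10; maximin = 1.
Column maxima: 1 → 9, 2 → 10; minimax = 9.
1 ≠ 9, so no pure-strategy equilibrium exists.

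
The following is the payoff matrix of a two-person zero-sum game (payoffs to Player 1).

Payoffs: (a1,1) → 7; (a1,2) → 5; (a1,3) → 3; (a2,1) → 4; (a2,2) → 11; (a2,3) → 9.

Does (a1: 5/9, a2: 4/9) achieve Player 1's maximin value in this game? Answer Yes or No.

Yes

Against 1 this mix gives (5/9)·7 + (4/9)·4 = 17/3.
Against 2 this mix gives (5/9)·5 + (4/9)·11 = 23/3.
Against 3 this mix gives (5/9)·3 + (4/9)·9 = 17/3.
All of Player 2's active replies (1, 3) yield 17/3, and no column does worse for Player 1. The mix makes Player 2 indifferent and guarantees 17/3, so it is optimal.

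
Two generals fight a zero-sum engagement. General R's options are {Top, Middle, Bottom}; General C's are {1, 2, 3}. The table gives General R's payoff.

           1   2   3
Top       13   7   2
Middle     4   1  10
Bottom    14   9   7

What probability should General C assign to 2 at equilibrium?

Row minima: Top → 2, Middle → 1, Bottom → 7; maximin = 7.
Column maxima: 1 → 14, 2 → 9, 3 → 10; minimax = 9.
7 ≠ 9, so there is no saddle point; optimal play is mixed.
Top is strictly dominated by Bottom, so General R never plays it.
1 is strictly dominated by 2 (it gives General R strictly more in every row), so General C never plays it.
On the remaining 2×2 (Middle, Bottom vs 2, 3):
Let General R play Middle with probability p. Expected payoff against 2: 1p + 9(1−p) = −8p + 9; against 3: 10p + 7(1−p) = 3p + 7.
Setting these equal: −8p + 9 = 3p + 7 ⇒ −11p = -2 ⇒ p = 2/11, and the value is (-8)·(2/11) + 9 = 83/11.
For General C: with q = P(2), equating Middle's and Bottom's payoffs gives −9q + 10 = 2q + 7 ⇒ q = 3/11.

3/11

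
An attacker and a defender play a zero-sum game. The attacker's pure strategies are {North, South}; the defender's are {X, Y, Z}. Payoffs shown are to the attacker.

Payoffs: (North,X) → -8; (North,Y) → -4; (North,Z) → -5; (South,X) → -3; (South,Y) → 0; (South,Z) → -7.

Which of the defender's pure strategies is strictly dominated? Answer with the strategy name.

Y

X holds the attacker's payoff strictly below Y in every row: -8 < -4, -3 < 0.
So Y is strictly dominated for the defender.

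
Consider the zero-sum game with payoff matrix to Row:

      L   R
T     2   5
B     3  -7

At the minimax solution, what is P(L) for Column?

12/13

Row minima: T → 2, B → -7; maximin = 2.
Column maxima: L → 3, R → 5; minimax = 3.
2 ≠ 3, so there is no saddle point; optimal play is mixed.
Let Row play T with probability p. Expected payoff against L: 2p + 3(1−p) = −p + 3; against R: 5p + (-7)(1−p) = 12p − 7.
Setting these equal: −p + 3 = 12p − 7 ⇒ −13p = -10 ⇒ p = 10/13, and the value is (-1)·(10/13) + 3 = 29/13.
For Column: with q = P(L), equating T's and B's payoffs gives −3q + 5 = 10q − 7 ⇒ q = 12/13.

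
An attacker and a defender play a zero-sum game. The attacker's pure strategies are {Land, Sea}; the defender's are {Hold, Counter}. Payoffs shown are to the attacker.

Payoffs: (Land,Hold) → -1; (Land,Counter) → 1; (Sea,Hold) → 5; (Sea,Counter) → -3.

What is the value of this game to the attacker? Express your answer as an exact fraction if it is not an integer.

1/5

Row minima: Land → -1, Sea → -3; maximin = -1.
Column maxima: Hold → 5, Counter → 1; minimax = 1.
-1 ≠ 1, so there is no saddle point; optimal play is mixed.
Let the attacker play Land with probability p. Expected payoff against Hold: (-1)p + 5(1−p) = −6p + 5; against Counter: 1p + (-3)(1−p) = 4p − 3.
Setting these equal: −6p + 5 = 4p − 3 ⇒ −10p = -8 ⇒ p = 4/5, and the value is (-6)·(4/5) + 5 = 1/5.
For the defender: with q = P(Hold), equating Land's and Sea's payoffs gives −2q + 1 = 8q − 3 ⇒ q = 2/5.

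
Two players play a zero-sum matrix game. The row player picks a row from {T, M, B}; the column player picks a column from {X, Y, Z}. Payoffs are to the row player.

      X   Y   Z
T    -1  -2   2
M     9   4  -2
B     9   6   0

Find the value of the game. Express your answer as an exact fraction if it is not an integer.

6/5

Row minima: T → -2, M → -2, B → 0; maximin = 0.
Column maxima: X → 9, Y → 6, Z → 2; minimax = 2.
0 ≠ 2, so there is no saddle point; optimal play is mixed.
X is strictly dominated by Y (it gives the row player strictly more in every row), so the column player never plays it.
With X eliminated, M is strictly dominated by B (B gives the row player strictly more in every remaining column), so the row player never plays it.
On the remaining 2×2 (T, B vs Y, Z):
Let the row player play T with probability p. Expected payoff against Y: (-2)p + 6(1−p) = −8p + 6; against Z: 2p + 0(1−p) = 2p.
Setting these equal: −8p + 6 = 2p ⇒ −10p = -6 ⇒ p = 3/5, and the value is (-8)·(3/5) + 6 = 6/5.
For the column player: with q = P(Y), equating T's and B's payoffs gives −4q + 2 = 6q ⇒ q = 1/5.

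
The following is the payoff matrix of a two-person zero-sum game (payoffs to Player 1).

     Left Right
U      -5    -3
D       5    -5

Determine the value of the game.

-10/3

Row minima: U → -5, D → -5; maximin = -5.
Column maxima: Left → 5, Right → -3; minimax = -3.
-5 ≠ -3, so there is no saddle point; optimal play is mixed.
Let Player 1 play U with probability p. Expected payoff against Left: (-5)p + 5(1−p) = −10p + 5; against Right: (-3)p + (-5)(1−p) = 2p − 5.
Setting these equal: −10p + 5 = 2p − 5 ⇒ −12p = -10 ⇒ p = 5/6, and the value is (-10)·(5/6) + 5 = -10/3.
For Player 2: with q = P(Left), equating U's and D's payoffs gives −2q − 3 = 10q − 5 ⇒ q = 1/6.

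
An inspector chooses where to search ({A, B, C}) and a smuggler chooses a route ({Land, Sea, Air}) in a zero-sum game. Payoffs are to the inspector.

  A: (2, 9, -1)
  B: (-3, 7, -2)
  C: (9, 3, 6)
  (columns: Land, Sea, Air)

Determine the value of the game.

57/13

Row minima: A → -1, B → -3, C → 3; maximin = 3.
Column maxima: Land → 9, Sea → 9, Air → 6; minimax = 6.
3 ≠ 6, so there is no saddle point; optimal play is mixed.
B is strictly dominated by A, so the inspector never plays it.
With B eliminated, Land is strictly dominated by Air (it gives the inspector strictly more in every remaining row), so the smuggler never plays it.
On the remaining 2×2 (A, C vs Sea, Air):
Let the inspector play A with probability p. Expected payoff against Sea: 9p + 3(1−p) = 6p + 3; against Air: (-1)p + 6(1−p) = −7p + 6.
Setting these equal: 6p + 3 = −7p + 6 ⇒ 13p = 3 ⇒ p = 3/13, and the value is (6)·(3/13) + 3 = 57/13.
For the smuggler: with q = P(Sea), equating A's and C's payoffs gives 10q − 1 = −3q + 6 ⇒ q = 7/13.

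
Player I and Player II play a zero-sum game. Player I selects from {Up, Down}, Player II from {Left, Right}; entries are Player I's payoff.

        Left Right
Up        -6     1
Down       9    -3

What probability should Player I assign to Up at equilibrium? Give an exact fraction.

12/19

Row minima: Up → -6, Down → -3; maximin = -3.
Column maxima: Left → 9, Right → 1; minimax = 1.
-3 ≠ 1, so there is no saddle point; optimal play is mixed.
Let Player I play Up with probability p. Expected payoff against Left: (-6)p + 9(1−p) = −15p + 9; against Right: 1p + (-3)(1−p) = 4p − 3.
Setting these equal: −15p + 9 = 4p − 3 ⇒ −19p = -12 ⇒ p = 12/19, and the value is (-15)·(12/19) + 9 = -9/19.
For Player II: with q = P(Left), equating Up's and Down's payoffs gives −7q + 1 = 12q − 3 ⇒ q = 4/19.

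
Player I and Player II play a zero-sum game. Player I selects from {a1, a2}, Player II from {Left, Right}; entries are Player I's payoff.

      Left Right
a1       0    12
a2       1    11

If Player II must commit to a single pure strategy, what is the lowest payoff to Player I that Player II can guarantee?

1

Column maxima: Left → 1, Right → 12.
The smallest of these is 1.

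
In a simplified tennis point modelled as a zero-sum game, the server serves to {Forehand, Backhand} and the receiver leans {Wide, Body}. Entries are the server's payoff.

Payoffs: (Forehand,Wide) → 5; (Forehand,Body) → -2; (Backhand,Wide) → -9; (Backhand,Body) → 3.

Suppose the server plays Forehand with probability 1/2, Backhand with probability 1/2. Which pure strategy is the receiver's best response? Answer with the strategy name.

Wide

If the receiver plays Wide, the server's expected payoff is (1/2)·5 + (1/2)·(-9) = -2.
If the receiver plays Body, the server's expected payoff is (1/2)·(-2) + (1/2)·3 = 1/2.
The receiver minimizes the server's payoff; the smallest is -2, so the best response is Wide.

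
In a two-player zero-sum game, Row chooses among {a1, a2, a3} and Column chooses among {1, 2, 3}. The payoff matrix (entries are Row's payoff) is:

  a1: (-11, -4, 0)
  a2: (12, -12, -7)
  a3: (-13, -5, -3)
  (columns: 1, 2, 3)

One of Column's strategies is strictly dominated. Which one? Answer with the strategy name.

2 holds Row's payoff strictly below 3 in every row: -4 < 0, -12 < -7, -5 < -3.
So 3 is strictly dominated for Column.

3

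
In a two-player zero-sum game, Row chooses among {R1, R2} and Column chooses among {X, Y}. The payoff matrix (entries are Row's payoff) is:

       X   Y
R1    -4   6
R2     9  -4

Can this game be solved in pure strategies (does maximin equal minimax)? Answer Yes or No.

No

Row minima: R1 → -4, R2 → -4; maximin = -4.
Column maxima: X → 9, Y → 6; minimax = 6.
-4 ≠ 6, so no pure-strategy equilibrium exists.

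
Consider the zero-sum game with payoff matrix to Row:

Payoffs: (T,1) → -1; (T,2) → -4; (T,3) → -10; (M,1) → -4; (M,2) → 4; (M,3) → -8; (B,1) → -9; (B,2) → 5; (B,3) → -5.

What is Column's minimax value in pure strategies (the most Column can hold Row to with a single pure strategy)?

Column maxima: 1 → -1, 2 → 5, 3 → -5.
The smallest of these is -5.

-5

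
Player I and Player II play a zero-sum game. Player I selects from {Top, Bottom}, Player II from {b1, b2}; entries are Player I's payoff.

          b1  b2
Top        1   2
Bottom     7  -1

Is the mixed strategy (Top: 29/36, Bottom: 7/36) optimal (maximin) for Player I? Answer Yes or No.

Against b1 this mix gives (29/36)·1 + (7/36)·7 = 13/6.
Against b2 this mix gives (29/36)·2 + (7/36)·(-1) = 17/12.
Player II will play b2, holding Player I to 17/12. Shifting weight toward the row that does better against b2 would raise this floor (the equalizing mix achieves 5/3 against both b2 and b1), so the proposed strategy is not optimal.

No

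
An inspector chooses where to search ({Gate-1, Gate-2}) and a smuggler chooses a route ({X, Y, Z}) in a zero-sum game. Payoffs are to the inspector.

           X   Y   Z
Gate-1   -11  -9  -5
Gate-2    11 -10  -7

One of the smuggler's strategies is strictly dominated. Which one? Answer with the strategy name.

Y holds the inspector's payoff strictly below Z in every row: -9 < -5, -10 < -7.
So Z is strictly dominated for the smuggler.

Z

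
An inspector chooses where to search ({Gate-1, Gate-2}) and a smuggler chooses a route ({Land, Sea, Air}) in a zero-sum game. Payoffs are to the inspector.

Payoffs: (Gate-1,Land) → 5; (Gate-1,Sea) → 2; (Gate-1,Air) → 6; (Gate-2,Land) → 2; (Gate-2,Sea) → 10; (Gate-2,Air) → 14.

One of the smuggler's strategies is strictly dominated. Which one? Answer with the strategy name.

Land holds the inspector's payoff strictly below Air in every row: 5 < 6, 2 < 14.
So Air is strictly dominated for the smuggler.

Air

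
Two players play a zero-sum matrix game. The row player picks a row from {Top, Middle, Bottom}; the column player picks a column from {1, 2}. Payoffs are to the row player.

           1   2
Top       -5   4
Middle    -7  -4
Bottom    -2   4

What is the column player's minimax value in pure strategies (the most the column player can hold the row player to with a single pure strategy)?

Column maxima: 1 → -2, 2 → 4.
The smallest of these is -2.

-2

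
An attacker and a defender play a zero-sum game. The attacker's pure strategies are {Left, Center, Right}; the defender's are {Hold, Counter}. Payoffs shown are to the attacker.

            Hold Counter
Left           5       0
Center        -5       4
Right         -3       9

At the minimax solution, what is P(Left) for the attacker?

Row minima: Left → 0, Center → -5, Right → -3; maximin = 0.
Column maxima: Hold → 5, Counter → 9; minimax = 5.
0 ≠ 5, so there is no saddle point; optimal play is mixed.
Center is strictly dominated by Right, so the attacker never plays it.
On the remaining 2×2 (Left, Right vs Hold, Counter):
Let the attacker play Left with probability p. Expected payoff against Hold: 5p + (-3)(1−p) = 8p − 3; against Counter: 0p + 9(1−p) = −9p + 9.
Setting these equal: 8p − 3 = −9p + 9 ⇒ 17p = 12 ⇒ p = 12/17, and the value is (8)·(12/17) − 3 = 45/17.
For the defender: with q = P(Hold), equating Left's and Right's payoffs gives 5q = −12q + 9 ⇒ q = 9/17.

12/17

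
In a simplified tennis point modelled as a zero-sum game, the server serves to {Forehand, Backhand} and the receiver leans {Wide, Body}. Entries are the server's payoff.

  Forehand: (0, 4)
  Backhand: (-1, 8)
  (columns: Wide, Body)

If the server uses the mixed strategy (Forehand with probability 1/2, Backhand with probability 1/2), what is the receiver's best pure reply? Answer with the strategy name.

If the receiver plays Wide, the server's expected payoff is (1/2)·0 + (1/2)·(-1) = -1/2.
If the receiver plays Body, the server's expected payoff is (1/2)·4 + (1/2)·8 = 6.
The receiver minimizes the server's payoff; the smallest is -1/2, so the best response is Wide.

Wide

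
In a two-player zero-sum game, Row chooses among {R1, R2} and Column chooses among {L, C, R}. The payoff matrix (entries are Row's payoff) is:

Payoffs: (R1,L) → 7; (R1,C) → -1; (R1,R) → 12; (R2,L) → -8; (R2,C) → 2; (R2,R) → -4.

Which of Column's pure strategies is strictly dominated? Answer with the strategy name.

R

L holds Row's payoff strictly below R in every row: 7 < 12, -8 < -4.
So R is strictly dominated for Column.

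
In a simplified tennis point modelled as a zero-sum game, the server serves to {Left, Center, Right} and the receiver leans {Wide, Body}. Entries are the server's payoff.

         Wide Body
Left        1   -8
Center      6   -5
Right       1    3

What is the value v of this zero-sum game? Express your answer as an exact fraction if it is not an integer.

Row minima: Left → -8, Center → -5, Right → 1; maximin = 1.
Column maxima: Wide → 6, Body → 3; minimax = 3.
1 ≠ 3, so there is no saddle point; optimal play is mixed.
Left is strictly dominated by Center, so the server never plays it.
On the remaining 2×2 (Center, Right vs Wide, Body):
Let the server play Center with probability p. Expected payoff against Wide: 6p + 1(1−p) = 5p + 1; against Body: (-5)p + 3(1−p) = −8p + 3.
Setting these equal: 5p + 1 = −8p + 3 ⇒ 13p = 2 ⇒ p = 2/13, and the value is (5)·(2/13) + 1 = 23/13.
For the receiver: with q = P(Wide), equating Center's and Right's payoffs gives 11q − 5 = −2q + 3 ⇒ q = 8/13.

23/13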